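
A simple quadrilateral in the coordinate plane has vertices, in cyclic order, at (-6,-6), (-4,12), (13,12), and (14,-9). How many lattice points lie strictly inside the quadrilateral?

352

The shoelace formula gives twice the area as |((-6)·12 − (-4)·(-6)) + ((-4)·12 − 13·12) + (13·(-9) − 14·12) + (14·(-6) − (-6)·(-9))| = 723, so the area is 723/2.
Summing gcd(|Δx|,|Δy|) over the edges gives the boundary count: gcd(2,18) + gcd(17,0) + gcd(1,21) + gcd(20,3) = 2+17+1+1 = 21.
Pick's theorem gives I = A − B/2 + 1 = 723/2 − 21/2 + 1 = 352.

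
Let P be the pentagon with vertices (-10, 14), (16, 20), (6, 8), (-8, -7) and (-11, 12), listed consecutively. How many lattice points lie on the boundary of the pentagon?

7

Along each edge there are gcd(|Δx|,|Δy|)+1 lattice points, so counting each shared vertex once the boundary has gcd(26,6) + gcd(10,12) + gcd(14,15) + gcd(3,19) + gcd(1,2) = 2+2+1+1+1 = 7.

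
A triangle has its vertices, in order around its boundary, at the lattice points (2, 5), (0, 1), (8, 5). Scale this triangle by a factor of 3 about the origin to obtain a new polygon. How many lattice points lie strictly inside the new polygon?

91

The shoelace formula gives twice the area as |(2·1 − 0·5) + (0·5 − 8·1) + (8·5 − 2·5)| = 24, so the area is 12.
Along each edge there are gcd(|Δx|,|Δy|)+1 lattice points, so counting each shared vertex once the boundary has gcd(2,4) + gcd(8,4) + gcd(6,0) = 2+4+6 = 12.
Scaling by 3 multiplies the area by 3² = 9 (so the new area is 108) and multiplies the boundary lattice-point count by 3, giving 36.
By Pick's theorem, the interior count of the dilated polygon is 108 − 36/2 + 1 = 91.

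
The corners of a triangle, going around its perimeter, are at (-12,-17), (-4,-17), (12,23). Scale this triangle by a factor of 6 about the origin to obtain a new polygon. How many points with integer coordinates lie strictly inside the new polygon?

5689

By the shoelace formula, twice the signed area is |((-12)·(-17) − (-4)·(-17)) + ((-4)·23 − 12·(-17)) + (12·(-17) − (-12)·23)| = 320, so the area is 160.
Summing gcd(|Δx|,|Δy|) over the edges gives the boundary count: gcd(8,0) + gcd(16,40) + gcd(24,40) = 8+8+8 = 24.
Scaling by 6 multiplies the area by 6² = 36 (so the new area is 5760) and multiplies the boundary lattice-point count by 6, giving 144.
By Pick's theorem, the interior count of the dilated polygon is 5760 − 144/2 + 1 = 5689.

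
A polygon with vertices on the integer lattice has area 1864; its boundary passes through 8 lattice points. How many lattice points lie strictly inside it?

1861

Pick's theorem A = I + B/2 − 1 rearranges to I = A − B/2 + 1 = 1864 − 8/2 + 1 = 1861.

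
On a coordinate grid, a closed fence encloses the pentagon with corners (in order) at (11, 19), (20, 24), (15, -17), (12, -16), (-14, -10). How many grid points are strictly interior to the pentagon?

By the shoelace formula, twice the signed area is |[11·24 − 20·19] + [20·(-17) − 15·24] + [15·(-16) − 12·(-17)] + [12·(-10) − (-14)·(-16)] + [(-14)·19 − 11·(-10)]| = 1352, so the area is 676.
Along each edge there are gcd(|Δx|,|Δy|)+1 lattice points, so counting each shared vertex once the boundary has gcd(9,5) + gcd(5,41) + gcd(3,1) + gcd(26,6) + gcd(25,29) = 1+1+1+2+1 = 6.
By Pick's theorem A = I + B/2 − 1, so I = 676 − 6/2 + 1 = 674.

674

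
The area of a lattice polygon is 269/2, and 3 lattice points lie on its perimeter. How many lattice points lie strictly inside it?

Pick's theorem A = I + B/2 − 1 rearranges to I = A − B/2 + 1 = 269/2 − 3/2 + 1 = 134.

134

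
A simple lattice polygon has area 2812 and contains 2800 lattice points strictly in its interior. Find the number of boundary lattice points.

26

Pick's theorem gives A = I + B/2 − 1, so B = 2(A − I + 1) = 2(2812 − 2800 + 1) = 26.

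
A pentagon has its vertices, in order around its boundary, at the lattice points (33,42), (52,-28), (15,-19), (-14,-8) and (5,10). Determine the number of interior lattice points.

By the shoelace formula, twice the signed area is |(33·(-28) − 52·42) + (52·(-19) − 15·(-28)) + (15·(-8) − (-14)·(-19)) + ((-14)·10 − 5·(-8)) + (5·42 − 33·10)| = 4282, so the area is 2141.
Along each edge there are gcd(|Δx|,|Δy|)+1 lattice points, so counting each shared vertex once the boundary has gcd(19,70) + gcd(37,9) + gcd(29,11) + gcd(19,18) + gcd(28,32) = 1+1+1+1+4 = 8.
By Pick's theorem A = I + B/2 − 1, so I = 2141 − 8/2 + 1 = 2138.

2138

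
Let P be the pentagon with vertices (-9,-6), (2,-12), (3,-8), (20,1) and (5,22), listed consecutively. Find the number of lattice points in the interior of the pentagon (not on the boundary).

444

By the shoelace formula, twice the signed area is |[(-9)·(-12) − 2·(-6)] + [2·(-8) − 3·(-12)] + [3·1 − 20·(-8)] + [20·22 − 5·1] + [5·(-6) − (-9)·22]| = 906, so the area is 453.
Summing gcd(|Δx|,|Δy|) over the edges gives the boundary count: gcd(11,6) + gcd(1,4) + gcd(17,9) + gcd(15,21) + gcd(14,28) = 1+1+1+3+14 = 20.
Pick's theorem gives I = A − B/2 + 1 = 453 − 20/2 + 1 = 444.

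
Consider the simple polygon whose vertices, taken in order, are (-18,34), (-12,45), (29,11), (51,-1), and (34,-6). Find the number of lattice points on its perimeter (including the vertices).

Summing gcd(|Δx|,|Δy|) over the edges gives the boundary count: gcd(6,11) + gcd(41,34) + gcd(22,12) + gcd(17,5) + gcd(52,40) = 1+1+2+1+4 = 9.

9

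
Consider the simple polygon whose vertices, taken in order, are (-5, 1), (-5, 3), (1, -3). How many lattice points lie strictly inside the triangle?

2

By the shoelace formula, twice the signed area is |[(-5)·3 − (-5)·1] + [(-5)·(-3) − 1·3] + [1·1 − (-5)·(-3)]| = 12, so the area is 6.
Along each edge there are gcd(|Δx|,|Δy|)+1 lattice points, so counting each shared vertex once the boundary has gcd(0,2) + gcd(6,6) + gcd(6,4) = 2+6+2 = 10.
By Pick's theorem A = I + B/2 − 1, so I = 6 − 10/2 + 1 = 2.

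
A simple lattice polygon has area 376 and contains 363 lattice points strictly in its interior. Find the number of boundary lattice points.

Pick's theorem gives A = I + B/2 − 1, so B = 2(A − I + 1) = 2(376 − 363 + 1) = 28.

28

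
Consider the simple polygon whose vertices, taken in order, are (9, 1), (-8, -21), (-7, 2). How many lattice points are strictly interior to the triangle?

Using the shoelace formula, 2A = |[9·(-21) − (-8)·1] + [(-8)·2 − (-7)·(-21)] + [(-7)·1 − 9·2]| = 369, so the area is 369/2.
Summing gcd(|Δx|,|Δy|) over the edges gives the boundary count: gcd(17,22) + gcd(1,23) + gcd(16,1) = 1+1+1 = 3.
Pick's theorem gives I = A − B/2 + 1 = 369/2 − 3/2 + 1 = 184.

184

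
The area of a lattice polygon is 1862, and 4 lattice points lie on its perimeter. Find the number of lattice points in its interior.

From Pick's theorem, I = A − B/2 + 1 = 1862 − 4/2 + 1 = 1861.

1861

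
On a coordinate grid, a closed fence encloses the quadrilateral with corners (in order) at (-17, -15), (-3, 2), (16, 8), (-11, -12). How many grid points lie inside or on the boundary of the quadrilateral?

By the shoelace formula, twice the signed area is |[(-17)·2 − (-3)·(-15)] + [(-3)·8 − 16·2] + [16·(-12) − (-11)·8] + [(-11)·(-15) − (-17)·(-12)]| = 278, so the area is 139.
Along each edge there are gcd(|Δx|,|Δy|)+1 lattice points, so counting each shared vertex once the boundary has gcd(14,17) + gcd(19,6) + gcd(27,20) + gcd(6,3) = 1+1+1+3 = 6.
Pick's theorem gives I = A − B/2 + 1 = 139 − 6/2 + 1 = 137, so the closed region contains I + B = 137 + 6 = 143 lattice points.

143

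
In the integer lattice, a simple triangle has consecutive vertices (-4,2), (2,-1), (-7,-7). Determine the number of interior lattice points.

By the shoelace formula, twice the signed area is |[(-4)·(-1) − 2·2] + [2·(-7) − (-7)·(-1)] + [(-7)·2 − (-4)·(-7)]| = 63, so the area is 31.5.
The number of boundary lattice points is Σ gcd(|Δx|,|Δy|) = gcd(6,3) + gcd(9,6) + gcd(3,9) = 3+3+3 = 9.
By Pick's theorem A = I + B/2 − 1, so I = 31.5 − 9/2 + 1 = 28.

28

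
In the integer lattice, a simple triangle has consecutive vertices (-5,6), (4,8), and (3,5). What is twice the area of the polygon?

By the shoelace formula, twice the signed area is |[(-5)·8 − 4·6] + [4·5 − 3·8] + [3·6 − (-5)·5]| = 25, so the area is 25/2.

25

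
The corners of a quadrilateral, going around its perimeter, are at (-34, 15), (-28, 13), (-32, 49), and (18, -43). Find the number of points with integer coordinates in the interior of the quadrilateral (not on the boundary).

834

The shoelace formula gives twice the area as |((-34)·13 − (-28)·15) + ((-28)·49 − (-32)·13) + ((-32)·(-43) − 18·49) + (18·15 − (-34)·(-43))| = 1676, so the area is 838.
The number of boundary lattice points is Σ gcd(|Δx|,|Δy|) = gcd(6,2) + gcd(4,36) + gcd(50,92) + gcd(52,58) = 2+4+2+2 = 10.
Pick's theorem gives I = A − B/2 + 1 = 838 − 10/2 + 1 = 834.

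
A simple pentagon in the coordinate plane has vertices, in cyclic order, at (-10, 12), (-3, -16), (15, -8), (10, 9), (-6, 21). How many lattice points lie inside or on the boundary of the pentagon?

547

By the shoelace formula, twice the signed area is |[(-10)·(-16) − (-3)·12] + [(-3)·(-8) − 15·(-16)] + [15·9 − 10·(-8)] + [10·21 − (-6)·9] + [(-6)·12 − (-10)·21]| = 1077, so the area is 1077/2.
Summing gcd(|Δx|,|Δy|) over the edges gives the boundary count: gcd(7,28) + gcd(18,8) + gcd(5,17) + gcd(16,12) + gcd(4,9) = 7+2+1+4+1 = 15.
Pick's theorem gives I = A − B/2 + 1 = 1077/2 − 15/2 + 1 = 532, so the closed region contains I + B = 532 + 15 = 547 lattice points.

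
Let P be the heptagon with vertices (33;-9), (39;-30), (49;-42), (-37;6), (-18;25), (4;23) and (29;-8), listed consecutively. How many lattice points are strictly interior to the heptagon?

2033

The shoelace formula gives twice the area as |(33·(-30) − 39·(-9)) + (39·(-42) − 49·(-30)) + (49·6 − (-37)·(-42)) + ((-37)·25 − (-18)·6) + ((-18)·23 − 4·25) + (4·(-8) − 29·23) + (29·(-9) − 33·(-8))| = 4094, so the area is 2047.
Along each edge there are gcd(|Δx|,|Δy|)+1 lattice points, so counting each shared vertex once the boundary has gcd(6,21) + gcd(10,12) + gcd(86,48) + gcd(19,19) + gcd(22,2) + gcd(25,31) + gcd(4,1) = 3+2+2+19+2+1+1 = 30.
By Pick's theorem A = I + B/2 − 1, so I = 2047 − 30/2 + 1 = 2033.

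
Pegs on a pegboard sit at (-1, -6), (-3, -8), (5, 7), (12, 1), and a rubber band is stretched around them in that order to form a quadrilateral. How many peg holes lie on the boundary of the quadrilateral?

Along each edge there are gcd(|Δx|,|Δy|)+1 lattice points, so counting each shared vertex once the boundary has gcd(2,2) + gcd(8,15) + gcd(7,6) + gcd(13,7) = 2+1+1+1 = 5.

5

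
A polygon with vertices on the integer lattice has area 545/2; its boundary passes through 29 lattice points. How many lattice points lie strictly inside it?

From Pick's theorem, I = A − B/2 + 1 = 545/2 − 29/2 + 1 = 259.

259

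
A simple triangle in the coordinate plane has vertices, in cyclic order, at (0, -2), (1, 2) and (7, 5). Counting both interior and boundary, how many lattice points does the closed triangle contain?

By the shoelace formula, twice the signed area is |(0·2 − 1·(-2)) + (1·5 − 7·2) + (7·(-2) − 0·5)| = 21, so the area is 10.5.
The number of boundary lattice points is Σ gcd(|Δx|,|Δy|) = gcd(1,4) + gcd(6,3) + gcd(7,7) = 1+3+7 = 11.
Pick's theorem gives I = A − B/2 + 1 = 10.5 − 11/2 + 1 = 6, so the closed region contains I + B = 6 + 11 = 17 lattice points.

17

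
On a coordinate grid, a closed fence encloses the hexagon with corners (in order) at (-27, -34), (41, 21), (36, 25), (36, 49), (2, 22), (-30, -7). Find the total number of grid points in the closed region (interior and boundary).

Using the shoelace formula, 2A = |[(-27)·21 − 41·(-34)] + [41·25 − 36·21] + [36·49 − 36·25] + [36·22 − 2·49] + [2·(-7) − (-30)·22] + [(-30)·(-34) − (-27)·(-7)]| = 4131, so the area is 2065.5.
Along each edge there are gcd(|Δx|,|Δy|)+1 lattice points, so counting each shared vertex once the boundary has gcd(68,55) + gcd(5,4) + gcd(0,24) + gcd(34,27) + gcd(32,29) + gcd(3,27) = 1+1+24+1+1+3 = 31.
Pick's theorem gives I = A − B/2 + 1 = 2065.5 − 31/2 + 1 = 2051, so the closed region contains I + B = 2051 + 31 = 2082 lattice points.

2082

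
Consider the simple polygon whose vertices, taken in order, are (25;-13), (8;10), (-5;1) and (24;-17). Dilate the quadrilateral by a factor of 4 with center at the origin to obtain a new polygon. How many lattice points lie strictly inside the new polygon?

Using the shoelace formula, 2A = |(25·10 − 8·(-13)) + (8·1 − (-5)·10) + ((-5)·(-17) − 24·1) + (24·(-13) − 25·(-17))| = 586, so the area is 293.
The number of boundary lattice points is Σ gcd(|Δx|,|Δy|) = gcd(17,23) + gcd(13,9) + gcd(29,18) + gcd(1,4) = 1+1+1+1 = 4.
Scaling by 4 multiplies the area by 4² = 16 (so the new area is 4688) and multiplies the boundary lattice-point count by 4, giving 16.
By Pick's theorem, the interior count of the dilated polygon is 4688 − 16/2 + 1 = 4681.

4681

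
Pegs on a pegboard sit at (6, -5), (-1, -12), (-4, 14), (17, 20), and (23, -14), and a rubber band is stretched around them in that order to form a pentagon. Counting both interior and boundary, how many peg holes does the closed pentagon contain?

601

Using the shoelace formula, 2A = |(6·(-12) − (-1)·(-5)) + ((-1)·14 − (-4)·(-12)) + ((-4)·20 − 17·14) + (17·(-14) − 23·20) + (23·(-5) − 6·(-14))| = 1186, so the area is 593.
The number of boundary lattice points is Σ gcd(|Δx|,|Δy|) = gcd(7,7) + gcd(3,26) + gcd(21,6) + gcd(6,34) + gcd(17,9) = 7+1+3+2+1 = 14.
Pick's theorem gives I = A − B/2 + 1 = 593 − 14/2 + 1 = 587, so the closed region contains I + B = 587 + 14 = 601 lattice points.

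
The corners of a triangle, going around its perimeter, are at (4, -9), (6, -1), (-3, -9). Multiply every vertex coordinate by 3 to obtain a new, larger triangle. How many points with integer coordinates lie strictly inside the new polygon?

Using the shoelace formula, 2A = |[4·(-1) − 6·(-9)] + [6·(-9) − (-3)·(-1)] + [(-3)·(-9) − 4·(-9)]| = 56, so the area is 28.
Summing gcd(|Δx|,|Δy|) over the edges gives the boundary count: gcd(2,8) + gcd(9,8) + gcd(7,0) = 2+1+7 = 10.
Scaling by 3 multiplies the area by 3² = 9 (so the new area is 252) and multiplies the boundary lattice-point count by 3, giving 30.
By Pick's theorem, the interior count of the dilated polygon is 252 − 30/2 + 1 = 238.

238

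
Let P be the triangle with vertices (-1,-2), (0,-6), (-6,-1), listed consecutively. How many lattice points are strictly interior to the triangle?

9

By the shoelace formula, twice the signed area is |[(-1)·(-6) − 0·(-2)] + [0·(-1) − (-6)·(-6)] + [(-6)·(-2) − (-1)·(-1)]| = 19, so the area is 19/2.
Along each edge there are gcd(|Δx|,|Δy|)+1 lattice points, so counting each shared vertex once the boundary has gcd(1,4) + gcd(6,5) + gcd(5,1) = 1+1+1 = 3.
By Pick's theorem A = I + B/2 − 1, so I = 19/2 − 3/2 + 1 = 9.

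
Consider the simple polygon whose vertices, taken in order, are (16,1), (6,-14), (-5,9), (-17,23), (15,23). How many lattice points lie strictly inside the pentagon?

629

The shoelace formula gives twice the area as |(16·(-14) − 6·1) + (6·9 − (-5)·(-14)) + ((-5)·23 − (-17)·9) + ((-17)·23 − 15·23) + (15·1 − 16·23)| = 1297, so the area is 648.5.
Along each edge there are gcd(|Δx|,|Δy|)+1 lattice points, so counting each shared vertex once the boundary has gcd(10,15) + gcd(11,23) + gcd(12,14) + gcd(32,0) + gcd(1,22) = 5+1+2+32+1 = 41.
By Pick's theorem A = I + B/2 − 1, so I = 648.5 − 41/2 + 1 = 629.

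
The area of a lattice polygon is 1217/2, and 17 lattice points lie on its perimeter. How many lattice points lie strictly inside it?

From Pick's theorem, I = A − B/2 + 1 = 1217/2 − 17/2 + 1 = 601.

601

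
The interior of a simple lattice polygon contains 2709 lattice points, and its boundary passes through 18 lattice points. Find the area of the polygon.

2717

By Pick's theorem, A = I + B/2 − 1 = 2709 + 18/2 − 1 = 2717.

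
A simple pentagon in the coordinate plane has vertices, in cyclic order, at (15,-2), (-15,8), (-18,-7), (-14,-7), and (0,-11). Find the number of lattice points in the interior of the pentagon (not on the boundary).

333

Using the shoelace formula, 2A = |(15·8 − (-15)·(-2)) + ((-15)·(-7) − (-18)·8) + ((-18)·(-7) − (-14)·(-7)) + ((-14)·(-11) − 0·(-7)) + (0·(-2) − 15·(-11))| = 686, so the area is 343.
Summing gcd(|Δx|,|Δy|) over the edges gives the boundary count: gcd(30,10) + gcd(3,15) + gcd(4,0) + gcd(14,4) + gcd(15,9) = 10+3+4+2+3 = 22.
Pick's theorem gives I = A − B/2 + 1 = 343 − 22/2 + 1 = 333.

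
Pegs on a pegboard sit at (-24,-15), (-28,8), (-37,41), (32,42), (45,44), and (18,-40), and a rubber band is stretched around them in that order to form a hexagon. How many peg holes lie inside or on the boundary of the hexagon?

4323

The shoelace formula gives twice the area as |[(-24)·8 − (-28)·(-15)] + [(-28)·41 − (-37)·8] + [(-37)·42 − 32·41] + [32·44 − 45·42] + [45·(-40) − 18·44] + [18·(-15) − (-24)·(-40)]| = 8634, so the area is 4317.
The number of boundary lattice points is Σ gcd(|Δx|,|Δy|) = gcd(4,23) + gcd(9,33) + gcd(69,1) + gcd(13,2) + gcd(27,84) + gcd(42,25) = 1+3+1+1+3+1 = 10.
Pick's theorem gives I = A − B/2 + 1 = 4317 − 10/2 + 1 = 4313, so the closed region contains I + B = 4313 + 10 = 4323 lattice points.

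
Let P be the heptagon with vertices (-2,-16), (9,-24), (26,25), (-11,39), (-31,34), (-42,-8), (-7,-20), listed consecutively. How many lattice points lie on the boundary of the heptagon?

11

Along each edge there are gcd(|Δx|,|Δy|)+1 lattice points, so counting each shared vertex once the boundary has gcd(11,8) + gcd(17,49) + gcd(37,14) + gcd(20,5) + gcd(11,42) + gcd(35,12) + gcd(5,4) = 1+1+1+5+1+1+1 = 11.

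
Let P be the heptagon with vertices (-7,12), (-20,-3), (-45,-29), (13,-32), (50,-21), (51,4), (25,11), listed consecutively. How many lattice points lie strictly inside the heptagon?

2977

By the shoelace formula, twice the signed area is |((-7)·(-3) − (-20)·12) + ((-20)·(-29) − (-45)·(-3)) + ((-45)·(-32) − 13·(-29)) + (13·(-21) − 50·(-32)) + (50·4 − 51·(-21)) + (51·11 − 25·4) + (25·12 − (-7)·11)| = 5959, so the area is 5959/2.
Along each edge there are gcd(|Δx|,|Δy|)+1 lattice points, so counting each shared vertex once the boundary has gcd(13,15) + gcd(25,26) + gcd(58,3) + gcd(37,11) + gcd(1,25) + gcd(26,7) + gcd(32,1) = 1+1+1+1+1+1+1 = 7.
By Pick's theorem A = I + B/2 − 1, so I = 5959/2 − 7/2 + 1 = 2977.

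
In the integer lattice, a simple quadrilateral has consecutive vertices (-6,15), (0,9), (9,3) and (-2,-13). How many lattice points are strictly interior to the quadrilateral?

The shoelace formula gives twice the area as |((-6)·9 − 0·15) + (0·3 − 9·9) + (9·(-13) − (-2)·3) + ((-2)·15 − (-6)·(-13))| = 354, so the area is 177.
Along each edge there are gcd(|Δx|,|Δy|)+1 lattice points, so counting each shared vertex once the boundary has gcd(6,6) + gcd(9,6) + gcd(11,16) + gcd(4,28) = 6+3+1+4 = 14.
Pick's theorem gives I = A − B/2 + 1 = 177 − 14/2 + 1 = 171.

171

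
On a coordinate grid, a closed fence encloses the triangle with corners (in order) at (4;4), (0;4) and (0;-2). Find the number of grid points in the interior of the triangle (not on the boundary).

7

The shoelace formula gives twice the area as |(4·4 − 0·4) + (0·(-2) − 0·4) + (0·4 − 4·(-2))| = 24, so the area is 12.
Along each edge there are gcd(|Δx|,|Δy|)+1 lattice points, so counting each shared vertex once the boundary has gcd(4,0) + gcd(0,6) + gcd(4,6) = 4+6+2 = 12.
By Pick's theorem A = I + B/2 − 1, so I = 12 − 12/2 + 1 = 7.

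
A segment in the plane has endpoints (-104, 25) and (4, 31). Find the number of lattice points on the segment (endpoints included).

The number of lattice points on a segment between lattice points is gcd(|Δx|,|Δy|) + 1 = gcd(108,6) + 1 = 6 + 1 = 7.

7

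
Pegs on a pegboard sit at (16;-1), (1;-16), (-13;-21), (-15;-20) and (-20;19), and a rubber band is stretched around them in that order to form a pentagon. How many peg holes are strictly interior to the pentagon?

744

By the shoelace formula, twice the signed area is |(16·(-16) − 1·(-1)) + (1·(-21) − (-13)·(-16)) + ((-13)·(-20) − (-15)·(-21)) + ((-15)·19 − (-20)·(-20)) + ((-20)·(-1) − 16·19)| = 1508, so the area is 754.
The number of boundary lattice points is Σ gcd(|Δx|,|Δy|) = gcd(15,15) + gcd(14,5) + gcd(2,1) + gcd(5,39) + gcd(36,20) = 15+1+1+1+4 = 22.
By Pick's theorem A = I + B/2 − 1, so I = 754 − 22/2 + 1 = 744.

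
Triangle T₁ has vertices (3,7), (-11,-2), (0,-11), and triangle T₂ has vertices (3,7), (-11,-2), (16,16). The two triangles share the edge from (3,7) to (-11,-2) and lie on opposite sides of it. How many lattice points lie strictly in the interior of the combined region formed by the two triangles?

The union is the simple quadrilateral with vertices (3,7), (0,-11), (-11,-2), (16,16) in order.
Using the shoelace formula, 2A = |(3·(-11) − 0·7) + (0·(-2) − (-11)·(-11)) + ((-11)·16 − 16·(-2)) + (16·7 − 3·16)| = 234, so the area is 117.
Along each edge there are gcd(|Δx|,|Δy|)+1 lattice points, so counting each shared vertex once the boundary has gcd(3,18) + gcd(11,9) + gcd(27,18) + gcd(13,9) = 3+1+9+1 = 14.
By Pick's theorem I = A − B/2 + 1 = 117 − 14/2 + 1 = 111.

111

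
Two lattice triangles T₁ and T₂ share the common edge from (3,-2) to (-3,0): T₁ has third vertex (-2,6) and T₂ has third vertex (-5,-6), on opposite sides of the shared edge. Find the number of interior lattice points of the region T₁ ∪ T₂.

36

The union is the simple quadrilateral with vertices (3,-2), (-2,6), (-3,0), (-5,-6) in order.
Using the shoelace formula, 2A = |[3·6 − (-2)·(-2)] + [(-2)·0 − (-3)·6] + [(-3)·(-6) − (-5)·0] + [(-5)·(-2) − 3·(-6)]| = 78, so the area is 39.
The number of boundary lattice points is Σ gcd(|Δx|,|Δy|) = gcd(5,8) + gcd(1,6) + gcd(2,6) + gcd(8,4) = 1+1+2+4 = 8.
By Pick's theorem I = A − B/2 + 1 = 39 − 8/2 + 1 = 36.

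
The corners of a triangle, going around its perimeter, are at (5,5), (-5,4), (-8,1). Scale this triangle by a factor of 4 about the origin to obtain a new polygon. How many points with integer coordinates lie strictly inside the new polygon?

Using the shoelace formula, 2A = |[5·4 − (-5)·5] + [(-5)·1 − (-8)·4] + [(-8)·5 − 5·1]| = 27, so the area is 27/2.
Along each edge there are gcd(|Δx|,|Δy|)+1 lattice points, so counting each shared vertex once the boundary has gcd(10,1) + gcd(3,3) + gcd(13,4) = 1+3+1 = 5.
Scaling by 4 multiplies the area by 4² = 16 (so the new area is 216) and multiplies the boundary lattice-point count by 4, giving 20.
By Pick's theorem, the interior count of the dilated polygon is 216 − 20/2 + 1 = 207.

207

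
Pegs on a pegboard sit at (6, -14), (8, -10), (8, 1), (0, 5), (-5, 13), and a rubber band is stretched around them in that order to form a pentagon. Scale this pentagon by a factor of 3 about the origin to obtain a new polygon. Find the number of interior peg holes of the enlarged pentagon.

859

The shoelace formula gives twice the area as |(6·(-10) − 8·(-14)) + (8·1 − 8·(-10)) + (8·5 − 0·1) + (0·13 − (-5)·5) + ((-5)·(-14) − 6·13)| = 197, so the area is 98.5.
Along each edge there are gcd(|Δx|,|Δy|)+1 lattice points, so counting each shared vertex once the boundary has gcd(2,4) + gcd(0,11) + gcd(8,4) + gcd(5,8) + gcd(11,27) = 2+11+4+1+1 = 19.
Scaling by 3 multiplies the area by 3² = 9 (so the new area is 886.5) and multiplies the boundary lattice-point count by 3, giving 57.
By Pick's theorem, the interior count of the dilated polygon is 886.5 − 57/2 + 1 = 859.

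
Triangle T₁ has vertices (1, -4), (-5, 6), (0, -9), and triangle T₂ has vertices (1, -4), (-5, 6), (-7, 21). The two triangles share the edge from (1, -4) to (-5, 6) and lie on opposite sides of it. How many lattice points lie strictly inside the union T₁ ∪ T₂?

The union is the simple quadrilateral with vertices (1, -4), (0, -9), (-5, 6), (-7, 21) in order.
Using the shoelace formula, 2A = |[1·(-9) − 0·(-4)] + [0·6 − (-5)·(-9)] + [(-5)·21 − (-7)·6] + [(-7)·(-4) − 1·21]| = 110, so the area is 55.
Summing gcd(|Δx|,|Δy|) over the edges gives the boundary count: gcd(1,5) + gcd(5,15) + gcd(2,15) + gcd(8,25) = 1+5+1+1 = 8.
By Pick's theorem I = A − B/2 + 1 = 55 − 8/2 + 1 = 52.

52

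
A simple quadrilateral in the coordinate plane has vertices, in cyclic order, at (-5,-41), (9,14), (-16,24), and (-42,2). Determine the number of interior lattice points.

The shoelace formula gives twice the area as |((-5)·14 − 9·(-41)) + (9·24 − (-16)·14) + ((-16)·2 − (-42)·24) + ((-42)·(-41) − (-5)·2)| = 3447, so the area is 3447/2.
Along each edge there are gcd(|Δx|,|Δy|)+1 lattice points, so counting each shared vertex once the boundary has gcd(14,55) + gcd(25,10) + gcd(26,22) + gcd(37,43) = 1+5+2+1 = 9.
By Pick's theorem A = I + B/2 − 1, so I = 3447/2 − 9/2 + 1 = 1720.

1720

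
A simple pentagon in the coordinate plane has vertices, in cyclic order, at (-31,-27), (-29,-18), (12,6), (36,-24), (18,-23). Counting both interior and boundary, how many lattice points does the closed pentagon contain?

1147

Using the shoelace formula, 2A = |((-31)·(-18) − (-29)·(-27)) + ((-29)·6 − 12·(-18)) + (12·(-24) − 36·6) + (36·(-23) − 18·(-24)) + (18·(-27) − (-31)·(-23))| = 2282, so the area is 1141.
Along each edge there are gcd(|Δx|,|Δy|)+1 lattice points, so counting each shared vertex once the boundary has gcd(2,9) + gcd(41,24) + gcd(24,30) + gcd(18,1) + gcd(49,4) = 1+1+6+1+1 = 10.
Pick's theorem gives I = A − B/2 + 1 = 1141 − 10/2 + 1 = 1137, so the closed region contains I + B = 1137 + 10 = 1147 lattice points.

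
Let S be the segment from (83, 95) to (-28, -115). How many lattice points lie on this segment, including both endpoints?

The number of lattice points on a segment between lattice points is gcd(|Δx|,|Δy|) + 1 = gcd(111,210) + 1 = 3 + 1 = 4.

4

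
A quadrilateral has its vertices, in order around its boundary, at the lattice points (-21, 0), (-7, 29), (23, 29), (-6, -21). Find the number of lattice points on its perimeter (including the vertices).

35

The number of boundary lattice points is Σ gcd(|Δx|,|Δy|) = gcd(14,29) + gcd(30,0) + gcd(29,50) + gcd(15,21) = 1+30+1+3 = 35.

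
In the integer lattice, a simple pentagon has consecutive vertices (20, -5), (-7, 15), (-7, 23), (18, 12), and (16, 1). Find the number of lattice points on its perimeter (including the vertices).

Summing gcd(|Δx|,|Δy|) over the edges gives the boundary count: gcd(27,20) + gcd(0,8) + gcd(25,11) + gcd(2,11) + gcd(4,6) = 1+8+1+1+2 = 13.

13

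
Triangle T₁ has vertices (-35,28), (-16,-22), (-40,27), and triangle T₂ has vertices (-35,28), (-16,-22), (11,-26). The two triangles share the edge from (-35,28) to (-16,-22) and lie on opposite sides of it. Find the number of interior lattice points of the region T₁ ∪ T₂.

770

The union is the simple quadrilateral with vertices (-35,28), (-40,27), (-16,-22), (11,-26) in order.
By the shoelace formula, twice the signed area is |[(-35)·27 − (-40)·28] + [(-40)·(-22) − (-16)·27] + [(-16)·(-26) − 11·(-22)] + [11·28 − (-35)·(-26)]| = 1543, so the area is 771.5.
Along each edge there are gcd(|Δx|,|Δy|)+1 lattice points, so counting each shared vertex once the boundary has gcd(5,1) + gcd(24,49) + gcd(27,4) + gcd(46,54) = 1+1+1+2 = 5.
By Pick's theorem I = A − B/2 + 1 = 771.5 − 5/2 + 1 = 770.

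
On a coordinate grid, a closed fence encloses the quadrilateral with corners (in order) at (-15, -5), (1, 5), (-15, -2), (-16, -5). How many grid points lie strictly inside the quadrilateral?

By the shoelace formula, twice the signed area is |((-15)·5 − 1·(-5)) + (1·(-2) − (-15)·5) + ((-15)·(-5) − (-16)·(-2)) + ((-16)·(-5) − (-15)·(-5))| = 51, so the area is 25.5.
Along each edge there are gcd(|Δx|,|Δy|)+1 lattice points, so counting each shared vertex once the boundary has gcd(16,10) + gcd(16,7) + gcd(1,3) + gcd(1,0) = 2+1+1+1 = 5.
Pick's theorem gives I = A − B/2 + 1 = 25.5 − 5/2 + 1 = 24.

24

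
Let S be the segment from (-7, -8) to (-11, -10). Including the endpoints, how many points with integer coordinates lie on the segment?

The number of lattice points on a segment between lattice points is gcd(|Δx|,|Δy|) + 1 = gcd(4,2) + 1 = 2 + 1 = 3.

3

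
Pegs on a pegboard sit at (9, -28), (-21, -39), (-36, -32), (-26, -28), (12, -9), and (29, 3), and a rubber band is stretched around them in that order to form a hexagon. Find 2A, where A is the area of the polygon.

Using the shoelace formula, 2A = |(9·(-39) − (-21)·(-28)) + ((-21)·(-32) − (-36)·(-39)) + ((-36)·(-28) − (-26)·(-32)) + ((-26)·(-9) − 12·(-28)) + (12·3 − 29·(-9)) + (29·(-28) − 9·3)| = 1467, so the area is 733.5.

1467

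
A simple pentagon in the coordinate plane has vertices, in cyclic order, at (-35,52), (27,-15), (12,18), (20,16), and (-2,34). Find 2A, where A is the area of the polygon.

1417

By the shoelace formula, twice the signed area is |[(-35)·(-15) − 27·52] + [27·18 − 12·(-15)] + [12·16 − 20·18] + [20·34 − (-2)·16] + [(-2)·52 − (-35)·34]| = 1417, so the area is 708.5.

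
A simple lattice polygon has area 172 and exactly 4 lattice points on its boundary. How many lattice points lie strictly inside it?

Pick's theorem A = I + B/2 − 1 rearranges to I = A − B/2 + 1 = 172 − 4/2 + 1 = 171.

171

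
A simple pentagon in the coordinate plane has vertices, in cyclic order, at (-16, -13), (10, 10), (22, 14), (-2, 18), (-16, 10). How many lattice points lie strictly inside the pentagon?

459

The shoelace formula gives twice the area as |((-16)·10 − 10·(-13)) + (10·14 − 22·10) + (22·18 − (-2)·14) + ((-2)·10 − (-16)·18) + ((-16)·(-13) − (-16)·10)| = 950, so the area is 475.
Along each edge there are gcd(|Δx|,|Δy|)+1 lattice points, so counting each shared vertex once the boundary has gcd(26,23) + gcd(12,4) + gcd(24,4) + gcd(14,8) + gcd(0,23) = 1+4+4+2+23 = 34.
By Pick's theorem A = I + B/2 − 1, so I = 475 − 34/2 + 1 = 459.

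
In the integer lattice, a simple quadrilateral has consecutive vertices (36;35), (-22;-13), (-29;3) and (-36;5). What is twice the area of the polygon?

The shoelace formula gives twice the area as |[36·(-13) − (-22)·35] + [(-22)·3 − (-29)·(-13)] + [(-29)·5 − (-36)·3] + [(-36)·35 − 36·5]| = 1618, so the area is 809.

1618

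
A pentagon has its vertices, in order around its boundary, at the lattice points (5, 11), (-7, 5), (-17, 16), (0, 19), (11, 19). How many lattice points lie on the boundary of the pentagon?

The number of boundary lattice points is Σ gcd(|Δx|,|Δy|) = gcd(12,6) + gcd(10,11) + gcd(17,3) + gcd(11,0) + gcd(6,8) = 6+1+1+11+2 = 21.

21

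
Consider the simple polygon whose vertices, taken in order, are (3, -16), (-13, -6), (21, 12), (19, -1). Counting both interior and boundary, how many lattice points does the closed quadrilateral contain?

By the shoelace formula, twice the signed area is |[3·(-6) − (-13)·(-16)] + [(-13)·12 − 21·(-6)] + [21·(-1) − 19·12] + [19·(-16) − 3·(-1)]| = 806, so the area is 403.
The number of boundary lattice points is Σ gcd(|Δx|,|Δy|) = gcd(16,10) + gcd(34,18) + gcd(2,13) + gcd(16,15) = 2+2+1+1 = 6.
Pick's theorem gives I = A − B/2 + 1 = 403 − 6/2 + 1 = 401, so the closed region contains I + B = 401 + 6 = 407 lattice points.

407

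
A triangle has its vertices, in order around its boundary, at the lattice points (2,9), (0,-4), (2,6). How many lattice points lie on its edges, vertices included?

Summing gcd(|Δx|,|Δy|) over the edges gives the boundary count: gcd(2,13) + gcd(2,10) + gcd(0,3) = 1+2+3 = 6.

6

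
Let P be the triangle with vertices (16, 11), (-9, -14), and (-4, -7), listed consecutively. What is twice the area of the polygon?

50

The shoelace formula gives twice the area as |(16·(-14) − (-9)·11) + ((-9)·(-7) − (-4)·(-14)) + ((-4)·11 − 16·(-7))| = 50, so the area is 25.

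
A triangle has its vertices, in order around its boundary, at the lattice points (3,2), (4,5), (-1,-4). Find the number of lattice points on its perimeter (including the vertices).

The number of boundary lattice points is Σ gcd(|Δx|,|Δy|) = gcd(1,3) + gcd(5,9) + gcd(4,6) = 1+1+2 = 4.

4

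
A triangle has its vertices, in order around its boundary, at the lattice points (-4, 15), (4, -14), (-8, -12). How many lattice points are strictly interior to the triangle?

165

The shoelace formula gives twice the area as |((-4)·(-14) − 4·15) + (4·(-12) − (-8)·(-14)) + ((-8)·15 − (-4)·(-12))| = 332, so the area is 166.
The number of boundary lattice points is Σ gcd(|Δx|,|Δy|) = gcd(8,29) + gcd(12,2) + gcd(4,27) = 1+2+1 = 4.
Pick's theorem gives I = A − B/2 + 1 = 166 − 4/2 + 1 = 165.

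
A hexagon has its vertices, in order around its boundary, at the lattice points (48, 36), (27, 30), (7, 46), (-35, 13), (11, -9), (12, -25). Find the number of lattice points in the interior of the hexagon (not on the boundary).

By the shoelace formula, twice the signed area is |(48·30 − 27·36) + (27·46 − 7·30) + (7·13 − (-35)·46) + ((-35)·(-9) − 11·13) + (11·(-25) − 12·(-9)) + (12·36 − 48·(-25))| = 4838, so the area is 2419.
Summing gcd(|Δx|,|Δy|) over the edges gives the boundary count: gcd(21,6) + gcd(20,16) + gcd(42,33) + gcd(46,22) + gcd(1,16) + gcd(36,61) = 3+4+3+2+1+1 = 14.
Pick's theorem gives I = A − B/2 + 1 = 2419 − 14/2 + 1 = 2413.

2413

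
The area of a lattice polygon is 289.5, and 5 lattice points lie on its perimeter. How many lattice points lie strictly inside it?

Pick's theorem A = I + B/2 − 1 rearranges to I = A − B/2 + 1 = 289.5 − 5/2 + 1 = 288.

288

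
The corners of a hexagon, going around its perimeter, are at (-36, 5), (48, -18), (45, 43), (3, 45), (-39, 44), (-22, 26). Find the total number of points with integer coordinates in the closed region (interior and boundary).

3930

The shoelace formula gives twice the area as |[(-36)·(-18) − 48·5] + [48·43 − 45·(-18)] + [45·45 − 3·43] + [3·44 − (-39)·45] + [(-39)·26 − (-22)·44] + [(-22)·5 − (-36)·26]| = 7845, so the area is 3922.5.
Along each edge there are gcd(|Δx|,|Δy|)+1 lattice points, so counting each shared vertex once the boundary has gcd(84,23) + gcd(3,61) + gcd(42,2) + gcd(42,1) + gcd(17,18) + gcd(14,21) = 1+1+2+1+1+7 = 13.
Pick's theorem gives I = A − B/2 + 1 = 3922.5 − 13/2 + 1 = 3917, so the closed region contains I + B = 3917 + 13 = 3930 lattice points.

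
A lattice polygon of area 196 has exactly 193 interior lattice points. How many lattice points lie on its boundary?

Pick's theorem gives A = I + B/2 − 1, so B = 2(A − I + 1) = 2(196 − 193 + 1) = 8.

8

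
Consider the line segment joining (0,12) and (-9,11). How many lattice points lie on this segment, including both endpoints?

2

The number of lattice points on a segment between lattice points is gcd(|Δx|,|Δy|) + 1 = gcd(9,1) + 1 = 1 + 1 = 2.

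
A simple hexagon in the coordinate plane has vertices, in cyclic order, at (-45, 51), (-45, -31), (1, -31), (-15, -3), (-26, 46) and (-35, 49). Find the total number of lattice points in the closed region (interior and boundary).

2388

By the shoelace formula, twice the signed area is |[(-45)·(-31) − (-45)·51] + [(-45)·(-31) − 1·(-31)] + [1·(-3) − (-15)·(-31)] + [(-15)·46 − (-26)·(-3)] + [(-26)·49 − (-35)·46] + [(-35)·51 − (-45)·49]| = 4636, so the area is 2318.
Summing gcd(|Δx|,|Δy|) over the edges gives the boundary count: gcd(0,82) + gcd(46,0) + gcd(16,28) + gcd(11,49) + gcd(9,3) + gcd(10,2) = 82+46+4+1+3+2 = 138.
Pick's theorem gives I = A − B/2 + 1 = 2318 − 138/2 + 1 = 2250, so the closed region contains I + B = 2250 + 138 = 2388 lattice points.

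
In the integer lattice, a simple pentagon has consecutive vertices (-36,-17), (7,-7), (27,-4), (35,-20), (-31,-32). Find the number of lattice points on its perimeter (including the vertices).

Along each edge there are gcd(|Δx|,|Δy|)+1 lattice points, so counting each shared vertex once the boundary has gcd(43,10) + gcd(20,3) + gcd(8,16) + gcd(66,12) + gcd(5,15) = 1+1+8+6+5 = 21.

21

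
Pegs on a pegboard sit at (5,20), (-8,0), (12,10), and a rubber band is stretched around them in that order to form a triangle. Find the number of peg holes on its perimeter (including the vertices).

12

Summing gcd(|Δx|,|Δy|) over the edges gives the boundary count: gcd(13,20) + gcd(20,10) + gcd(7,10) = 1+10+1 = 12.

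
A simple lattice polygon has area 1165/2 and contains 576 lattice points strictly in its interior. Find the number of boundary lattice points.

Pick's theorem gives A = I + B/2 − 1, so B = 2(A − I + 1) = 2(1165/2 − 576 + 1) = 15.

15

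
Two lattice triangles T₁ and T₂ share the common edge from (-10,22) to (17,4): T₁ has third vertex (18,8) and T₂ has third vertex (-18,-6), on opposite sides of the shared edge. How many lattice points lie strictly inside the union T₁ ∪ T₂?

The union is the simple quadrilateral with vertices (-10,22), (18,8), (17,4), (-18,-6) in order.
The shoelace formula gives twice the area as |((-10)·8 − 18·22) + (18·4 − 17·8) + (17·(-6) − (-18)·4) + ((-18)·22 − (-10)·(-6))| = 1026, so the area is 513.
The number of boundary lattice points is Σ gcd(|Δx|,|Δy|) = gcd(28,14) + gcd(1,4) + gcd(35,10) + gcd(8,28) = 14+1+5+4 = 24.
By Pick's theorem I = A − B/2 + 1 = 513 − 24/2 + 1 = 502.

502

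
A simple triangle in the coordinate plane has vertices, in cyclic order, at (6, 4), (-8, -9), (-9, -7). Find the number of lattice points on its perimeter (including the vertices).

Summing gcd(|Δx|,|Δy|) over the edges gives the boundary count: gcd(14,13) + gcd(1,2) + gcd(15,11) = 1+1+1 = 3.

3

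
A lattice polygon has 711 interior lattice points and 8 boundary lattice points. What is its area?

714

By Pick's theorem, A = I + B/2 − 1 = 711 + 8/2 − 1 = 714.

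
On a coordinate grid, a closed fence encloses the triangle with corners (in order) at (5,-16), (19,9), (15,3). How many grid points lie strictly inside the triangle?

7

The shoelace formula gives twice the area as |(5·9 − 19·(-16)) + (19·3 − 15·9) + (15·(-16) − 5·3)| = 16, so the area is 8.
Summing gcd(|Δx|,|Δy|) over the edges gives the boundary count: gcd(14,25) + gcd(4,6) + gcd(10,19) = 1+2+1 = 4.
By Pick's theorem A = I + B/2 − 1, so I = 8 − 4/2 + 1 = 7.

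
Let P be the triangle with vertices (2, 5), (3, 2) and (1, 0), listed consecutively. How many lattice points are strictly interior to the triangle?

3

By the shoelace formula, twice the signed area is |[2·2 − 3·5] + [3·0 − 1·2] + [1·5 − 2·0]| = 8, so the area is 4.
Along each edge there are gcd(|Δx|,|Δy|)+1 lattice points, so counting each shared vertex once the boundary has gcd(1,3) + gcd(2,2) + gcd(1,5) = 1+2+1 = 4.
Pick's theorem gives I = A − B/2 + 1 = 4 − 4/2 + 1 = 3.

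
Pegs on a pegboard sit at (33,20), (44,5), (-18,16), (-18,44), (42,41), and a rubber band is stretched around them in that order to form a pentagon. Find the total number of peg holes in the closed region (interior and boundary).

The shoelace formula gives twice the area as |[33·5 − 44·20] + [44·16 − (-18)·5] + [(-18)·44 − (-18)·16] + [(-18)·41 − 42·44] + [42·20 − 33·41]| = 3524, so the area is 1762.
Summing gcd(|Δx|,|Δy|) over the edges gives the boundary count: gcd(11,15) + gcd(62,11) + gcd(0,28) + gcd(60,3) + gcd(9,21) = 1+1+28+3+3 = 36.
Pick's theorem gives I = A − B/2 + 1 = 1762 − 36/2 + 1 = 1745, so the closed region contains I + B = 1745 + 36 = 1781 lattice points.

1781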